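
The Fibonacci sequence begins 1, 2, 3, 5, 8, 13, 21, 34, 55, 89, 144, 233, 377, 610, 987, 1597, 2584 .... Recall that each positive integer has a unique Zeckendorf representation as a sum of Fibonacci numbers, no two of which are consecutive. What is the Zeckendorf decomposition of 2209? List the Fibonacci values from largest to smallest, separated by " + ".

Greedily peel off the largest Fibonacci term at each step:
2209: greatest Fibonacci not exceeding it is 1597, leaving 612
612: greatest Fibonacci not exceeding it is 610, leaving 2
2: greatest Fibonacci not exceeding it is 2, leaving 0
So 2209 = 1597 + 610 + 2, with no two terms consecutive in the sequence.

1597 + 610 + 2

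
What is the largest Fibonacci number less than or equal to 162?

144

144 ≤ 162 < 233, so the largest Fibonacci number not exceeding 162 is 144.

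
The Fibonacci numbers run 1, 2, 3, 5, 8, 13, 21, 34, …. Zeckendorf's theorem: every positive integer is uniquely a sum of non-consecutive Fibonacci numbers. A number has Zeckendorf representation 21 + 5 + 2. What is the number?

28

21 + 5 + 2 = 28.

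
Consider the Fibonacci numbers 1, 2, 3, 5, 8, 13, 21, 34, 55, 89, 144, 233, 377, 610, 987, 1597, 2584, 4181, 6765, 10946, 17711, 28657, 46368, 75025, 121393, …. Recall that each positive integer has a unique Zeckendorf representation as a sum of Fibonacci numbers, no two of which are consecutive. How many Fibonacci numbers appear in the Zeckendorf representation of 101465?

Repeatedly subtract the largest Fibonacci number that fits:
largest Fibonacci ≤ 101465 is 75025; 101465 − 75025 = 26440
largest Fibonacci ≤ 26440 is 17711; 26440 − 17711 = 8729
largest Fibonacci ≤ 8729 is 6765; 8729 − 6765 = 1964
largest Fibonacci ≤ 1964 is 1597; 1964 − 1597 = 367
largest Fibonacci ≤ 367 is 233; 367 − 233 = 134
largest Fibonacci ≤ 134 is 89; 134 − 89 = 45
largest Fibonacci ≤ 45 is 34; 45 − 34 = 11
largest Fibonacci ≤ 11 is 8; 11 − 8 = 3
largest Fibonacci ≤ 3 is 3; 3 − 3 = 0
101465 = 75025 + 17711 + 6765 + 1597 + 233 + 89 + 34 + 8 + 3, which has 9 terms.

9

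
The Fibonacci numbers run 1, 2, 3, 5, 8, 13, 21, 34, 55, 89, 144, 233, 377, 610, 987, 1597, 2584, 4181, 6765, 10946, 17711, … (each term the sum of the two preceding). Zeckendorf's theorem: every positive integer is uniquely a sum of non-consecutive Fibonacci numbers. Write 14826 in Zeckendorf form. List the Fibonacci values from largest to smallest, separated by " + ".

Greedy algorithm:
subtract 10946 from 14826: 3880 remains
subtract 2584 from 3880: 1296 remains
subtract 987 from 1296: 309 remains
subtract 233 from 309: 76 remains
subtract 55 from 76: 21 remains
subtract 21 from 21: 0 remains
So 14826 = 10946 + 2584 + 987 + 233 + 55 + 21, with no two terms consecutive in the sequence.

10946 + 2584 + 987 + 233 + 55 + 21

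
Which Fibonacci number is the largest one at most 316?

233

233 ≤ 316 < 377, so the largest Fibonacci number not exceeding 316 is 233.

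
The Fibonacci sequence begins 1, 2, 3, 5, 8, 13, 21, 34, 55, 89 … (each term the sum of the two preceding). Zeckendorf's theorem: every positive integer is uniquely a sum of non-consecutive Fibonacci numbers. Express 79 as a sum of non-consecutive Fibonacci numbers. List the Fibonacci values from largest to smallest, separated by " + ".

55 + 21 + 3

largest Fibonacci ≤ 79 is 55; 79 − 55 = 24
largest Fibonacci ≤ 24 is 21; 24 − 21 = 3
largest Fibonacci ≤ 3 is 3; 3 − 3 = 0
So 79 = 55 + 21 + 3, with no two terms consecutive in the sequence.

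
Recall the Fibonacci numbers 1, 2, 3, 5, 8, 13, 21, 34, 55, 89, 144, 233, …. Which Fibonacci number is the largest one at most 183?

144

144 ≤ 183 < 233, so the largest Fibonacci number not exceeding 183 is 144.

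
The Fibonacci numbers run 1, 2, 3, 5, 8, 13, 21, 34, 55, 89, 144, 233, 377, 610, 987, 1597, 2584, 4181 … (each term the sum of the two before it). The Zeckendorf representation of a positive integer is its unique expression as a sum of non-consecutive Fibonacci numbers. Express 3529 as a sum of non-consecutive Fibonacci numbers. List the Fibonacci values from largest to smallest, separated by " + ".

2584 + 610 + 233 + 89 + 13

2584 ≤ 3529 < 4181, so take 2584; remainder 945
610 ≤ 945 < 987, so take 610; remainder 335
233 ≤ 335 < 377, so take 233; remainder 102
89 ≤ 102 < 144, so take 89; remainder 13
13 ≤ 13 < 21, so take 13; remainder 0
So 3529 = 2584 + 610 + 233 + 89 + 13, with no two terms consecutive in the sequence.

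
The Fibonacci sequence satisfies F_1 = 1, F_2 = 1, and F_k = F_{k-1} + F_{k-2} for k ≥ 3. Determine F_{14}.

377

Iterating the recurrence up to F_{6} = 8 and F_{5} = 5:
F_{7} = F_{6} + F_{5} = 8 + 5 = 13
F_{8} = F_{7} + F_{6} = 13 + 8 = 21
F_{9} = F_{8} + F_{7} = 21 + 13 = 34
F_{10} = F_{9} + F_{8} = 34 + 21 = 55
F_{11} = F_{10} + F_{9} = 55 + 34 = 89
F_{12} = F_{11} + F_{10} = 89 + 55 = 144
F_{13} = F_{12} + F_{11} = 144 + 89 = 233
F_{14} = F_{13} + F_{12} = 233 + 144 = 377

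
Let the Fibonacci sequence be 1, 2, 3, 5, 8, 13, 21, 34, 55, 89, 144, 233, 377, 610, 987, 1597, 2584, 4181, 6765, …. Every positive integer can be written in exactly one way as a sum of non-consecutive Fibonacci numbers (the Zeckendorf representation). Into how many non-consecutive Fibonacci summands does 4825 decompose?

3

4825: greatest Fibonacci not exceeding it is 4181, leaving 644
644: greatest Fibonacci not exceeding it is 610, leaving 34
34: greatest Fibonacci not exceeding it is 34, leaving 0
4825 = 4181 + 610 + 34, which has 3 terms.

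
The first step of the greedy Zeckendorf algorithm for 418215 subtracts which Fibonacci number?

317811

317811 ≤ 418215 < 514229, so the largest Fibonacci number not exceeding 418215 is 317811.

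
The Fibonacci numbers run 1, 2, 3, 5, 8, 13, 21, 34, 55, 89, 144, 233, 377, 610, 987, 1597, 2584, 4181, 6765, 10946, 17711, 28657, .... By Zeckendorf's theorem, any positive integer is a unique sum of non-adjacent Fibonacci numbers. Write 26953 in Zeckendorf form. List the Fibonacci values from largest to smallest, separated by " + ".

subtract 17711 from 26953: 9242 remains
subtract 6765 from 9242: 2477 remains
subtract 1597 from 2477: 880 remains
subtract 610 from 880: 270 remains
subtract 233 from 270: 37 remains
subtract 34 from 37: 3 remains
subtract 3 from 3: 0 remains
So 26953 = 17711 + 6765 + 1597 + 610 + 233 + 34 + 3, with no two terms consecutive in the sequence.

17711 + 6765 + 1597 + 610 + 233 + 34 + 3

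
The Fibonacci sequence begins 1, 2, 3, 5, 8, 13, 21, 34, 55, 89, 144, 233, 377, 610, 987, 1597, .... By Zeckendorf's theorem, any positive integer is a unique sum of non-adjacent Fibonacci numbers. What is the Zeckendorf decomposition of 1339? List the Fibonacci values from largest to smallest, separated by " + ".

Greedy algorithm:
take 987 (≤ 1339); 1339 − 987 = 352
take 233 (≤ 352); 352 − 233 = 119
take 89 (≤ 119); 119 − 89 = 30
take 21 (≤ 30); 30 − 21 = 9
take 8 (≤ 9); 9 − 8 = 1
take 1 (≤ 1); 1 − 1 = 0
So 1339 = 987 + 233 + 89 + 21 + 8 + 1, with no two terms consecutive in the sequence.

987 + 233 + 89 + 21 + 8 + 1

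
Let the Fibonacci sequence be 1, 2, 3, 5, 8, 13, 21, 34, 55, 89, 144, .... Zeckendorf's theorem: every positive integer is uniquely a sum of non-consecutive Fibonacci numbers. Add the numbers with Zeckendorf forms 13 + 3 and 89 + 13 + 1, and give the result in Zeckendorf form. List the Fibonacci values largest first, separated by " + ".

The two numbers are 16 and 103, so their sum is 119.
largest Fibonacci ≤ 119 is 89; 119 − 89 = 30
largest Fibonacci ≤ 30 is 21; 30 − 21 = 9
largest Fibonacci ≤ 9 is 8; 9 − 8 = 1
largest Fibonacci ≤ 1 is 1; 1 − 1 = 0

89 + 21 + 8 + 1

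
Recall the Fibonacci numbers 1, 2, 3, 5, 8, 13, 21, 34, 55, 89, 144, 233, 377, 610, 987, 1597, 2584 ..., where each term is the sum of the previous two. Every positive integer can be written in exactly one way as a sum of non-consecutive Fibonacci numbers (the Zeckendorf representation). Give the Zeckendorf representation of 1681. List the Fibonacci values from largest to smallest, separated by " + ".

Greedy algorithm:
take 1597 (≤ 1681); 1681 − 1597 = 84
take 55 (≤ 84); 84 − 55 = 29
take 21 (≤ 29); 29 − 21 = 8
take 8 (≤ 8); 8 − 8 = 0
So 1681 = 1597 + 55 + 21 + 8, with no two terms consecutive in the sequence.

1597 + 55 + 21 + 8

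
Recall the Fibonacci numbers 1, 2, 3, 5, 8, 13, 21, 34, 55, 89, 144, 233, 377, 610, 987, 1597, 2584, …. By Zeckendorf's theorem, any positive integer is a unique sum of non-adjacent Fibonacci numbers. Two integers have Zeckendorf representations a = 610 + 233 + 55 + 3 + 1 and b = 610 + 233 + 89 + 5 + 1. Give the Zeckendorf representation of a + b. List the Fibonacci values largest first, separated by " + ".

The two numbers are 902 and 938, so their sum is 1840.
Greedy algorithm:
1840: greatest Fibonacci not exceeding it is 1597, leaving 243
243: greatest Fibonacci not exceeding it is 233, leaving 10
10: greatest Fibonacci not exceeding it is 8, leaving 2
2: greatest Fibonacci not exceeding it is 2, leaving 0

1597 + 233 + 8 + 2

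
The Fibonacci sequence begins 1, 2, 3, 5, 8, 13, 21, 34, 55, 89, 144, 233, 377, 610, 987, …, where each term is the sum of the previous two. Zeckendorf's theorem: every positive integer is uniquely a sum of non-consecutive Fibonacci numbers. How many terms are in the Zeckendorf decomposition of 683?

Repeatedly subtract the largest Fibonacci number that fits:
610 ≤ 683 < 987, so take 610; remainder 73
55 ≤ 73 < 89, so take 55; remainder 18
13 ≤ 18 < 21, so take 13; remainder 5
5 ≤ 5 < 8, so take 5; remainder 0
683 = 610 + 55 + 13 + 5, which has 4 terms.

4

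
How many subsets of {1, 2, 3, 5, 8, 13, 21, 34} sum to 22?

3

Each representation comes from the Zeckendorf form by replacing some F_k with F_{k−1} + F_{k−2} where possible.
22 = 21+1 = 13+8+1 = 13+5+3+1 — 3 representations.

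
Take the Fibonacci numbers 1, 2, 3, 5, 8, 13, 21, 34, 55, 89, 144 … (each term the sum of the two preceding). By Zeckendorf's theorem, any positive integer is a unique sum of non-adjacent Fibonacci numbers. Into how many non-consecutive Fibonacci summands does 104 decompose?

Repeatedly subtract the largest Fibonacci number that fits:
take 89 (≤ 104); 104 − 89 = 15
take 13 (≤ 15); 15 − 13 = 2
take 2 (≤ 2); 2 − 2 = 0
104 = 89 + 13 + 2, which has 3 terms.

3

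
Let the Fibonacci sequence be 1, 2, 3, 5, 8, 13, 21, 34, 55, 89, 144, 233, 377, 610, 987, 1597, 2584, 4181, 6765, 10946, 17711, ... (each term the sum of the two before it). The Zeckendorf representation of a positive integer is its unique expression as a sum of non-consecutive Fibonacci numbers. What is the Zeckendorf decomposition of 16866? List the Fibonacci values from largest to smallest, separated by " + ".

16866 − 10946 = 5920
5920 − 4181 = 1739
1739 − 1597 = 142
142 − 89 = 53
53 − 34 = 19
19 − 13 = 6
6 − 5 = 1
1 − 1 = 0
So 16866 = 10946 + 4181 + 1597 + 89 + 34 + 13 + 5 + 1, with no two terms consecutive in the sequence.

10946 + 4181 + 1597 + 89 + 34 + 13 + 5 + 1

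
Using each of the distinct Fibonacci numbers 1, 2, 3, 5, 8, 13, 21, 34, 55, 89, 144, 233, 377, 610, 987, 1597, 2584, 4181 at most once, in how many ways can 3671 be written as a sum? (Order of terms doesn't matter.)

45

3671 = 2584+987+89+8+3 = 2584+987+89+8+2+1 = 2584+987+55+34+8+3 = 2584+610+377+89+8+3 = 2584+987+89+5+3+2+1 = … (40 more), for 45 in all.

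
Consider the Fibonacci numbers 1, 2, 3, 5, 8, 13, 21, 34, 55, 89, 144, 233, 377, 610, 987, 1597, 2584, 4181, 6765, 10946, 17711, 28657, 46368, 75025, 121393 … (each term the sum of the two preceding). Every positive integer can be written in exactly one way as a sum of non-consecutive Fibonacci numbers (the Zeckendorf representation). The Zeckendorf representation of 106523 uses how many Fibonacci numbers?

6

largest Fibonacci ≤ 106523 is 75025; 106523 − 75025 = 31498
largest Fibonacci ≤ 31498 is 28657; 31498 − 28657 = 2841
largest Fibonacci ≤ 2841 is 2584; 2841 − 2584 = 257
largest Fibonacci ≤ 257 is 233; 257 − 233 = 24
largest Fibonacci ≤ 24 is 21; 24 − 21 = 3
largest Fibonacci ≤ 3 is 3; 3 − 3 = 0
106523 = 75025 + 28657 + 2584 + 233 + 21 + 3, which has 6 terms.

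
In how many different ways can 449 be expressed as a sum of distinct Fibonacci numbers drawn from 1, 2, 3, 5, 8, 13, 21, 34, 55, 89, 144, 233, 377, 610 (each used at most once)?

10

Starting from the Zeckendorf form and repeatedly splitting a term F_k into F_{k−1} + F_{k−2} (when neither is already used) reaches every representation.
449 = 377+55+13+3+1 = 377+55+8+5+3+1 = 377+34+21+13+3+1 = 233+144+55+13+3+1 = 377+34+21+8+5+3+1 = … (5 more), for 10 in all.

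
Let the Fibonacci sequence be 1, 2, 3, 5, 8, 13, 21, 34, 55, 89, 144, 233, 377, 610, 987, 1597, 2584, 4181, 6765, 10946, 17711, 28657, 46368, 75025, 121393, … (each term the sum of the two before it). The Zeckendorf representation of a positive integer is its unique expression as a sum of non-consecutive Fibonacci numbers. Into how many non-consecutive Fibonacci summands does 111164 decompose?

7

Repeatedly subtract the largest Fibonacci number that fits:
subtract 75025 from 111164: 36139 remains
subtract 28657 from 36139: 7482 remains
subtract 6765 from 7482: 717 remains
subtract 610 from 717: 107 remains
subtract 89 from 107: 18 remains
subtract 13 from 18: 5 remains
subtract 5 from 5: 0 remains
111164 = 75025 + 28657 + 6765 + 610 + 89 + 13 + 5, which has 7 terms.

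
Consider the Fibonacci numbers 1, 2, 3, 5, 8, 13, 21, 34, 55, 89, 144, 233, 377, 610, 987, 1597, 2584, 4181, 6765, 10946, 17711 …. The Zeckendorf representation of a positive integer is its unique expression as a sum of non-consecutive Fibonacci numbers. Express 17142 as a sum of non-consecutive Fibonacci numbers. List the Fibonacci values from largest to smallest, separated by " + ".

10946 + 4181 + 1597 + 377 + 34 + 5 + 2

subtract 10946 from 17142: 6196 remains
subtract 4181 from 6196: 2015 remains
subtract 1597 from 2015: 418 remains
subtract 377 from 418: 41 remains
subtract 34 from 41: 7 remains
subtract 5 from 7: 2 remains
subtract 2 from 2: 0 remains
So 17142 = 10946 + 4181 + 1597 + 377 + 34 + 5 + 2, with no two terms consecutive in the sequence.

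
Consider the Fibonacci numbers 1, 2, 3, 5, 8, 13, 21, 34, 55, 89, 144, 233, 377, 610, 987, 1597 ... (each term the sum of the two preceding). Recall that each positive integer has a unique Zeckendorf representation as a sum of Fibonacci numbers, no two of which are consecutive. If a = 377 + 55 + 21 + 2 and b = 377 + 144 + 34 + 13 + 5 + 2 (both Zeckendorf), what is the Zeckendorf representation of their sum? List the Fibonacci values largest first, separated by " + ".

The two numbers are 455 and 575, so their sum is 1030.
1030 − 987 = 43
43 − 34 = 9
9 − 8 = 1
1 − 1 = 0

987 + 34 + 8 + 1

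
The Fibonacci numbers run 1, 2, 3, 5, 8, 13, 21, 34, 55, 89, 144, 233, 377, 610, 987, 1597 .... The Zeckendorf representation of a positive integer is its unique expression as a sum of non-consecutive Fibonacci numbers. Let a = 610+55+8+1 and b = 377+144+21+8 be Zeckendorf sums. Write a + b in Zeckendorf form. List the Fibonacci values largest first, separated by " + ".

The two numbers are 674 and 550, so their sum is 1224.
Greedily peel off the largest Fibonacci term at each step:
1224 − 987 = 237
237 − 233 = 4
4 − 3 = 1
1 − 1 = 0

987 + 233 + 3 + 1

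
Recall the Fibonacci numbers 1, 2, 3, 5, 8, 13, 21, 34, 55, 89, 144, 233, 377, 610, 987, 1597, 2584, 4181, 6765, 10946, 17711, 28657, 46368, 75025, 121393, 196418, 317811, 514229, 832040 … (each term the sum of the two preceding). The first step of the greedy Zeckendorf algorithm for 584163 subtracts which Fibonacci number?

514229 ≤ 584163 < 832040, so the largest Fibonacci number not exceeding 584163 is 514229.

514229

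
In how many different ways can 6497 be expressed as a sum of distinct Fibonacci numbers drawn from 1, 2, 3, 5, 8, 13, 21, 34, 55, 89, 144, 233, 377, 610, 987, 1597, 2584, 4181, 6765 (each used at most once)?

6497 = 4181+1597+610+89+13+5+2 = 4181+1597+610+55+34+13+5+2 = 4181+1597+377+233+89+13+5+2 = 4181+1597+377+233+55+34+13+5+2 = 4181+987+610+377+233+89+13+5+2 = … (6 more), for 11 in all.

11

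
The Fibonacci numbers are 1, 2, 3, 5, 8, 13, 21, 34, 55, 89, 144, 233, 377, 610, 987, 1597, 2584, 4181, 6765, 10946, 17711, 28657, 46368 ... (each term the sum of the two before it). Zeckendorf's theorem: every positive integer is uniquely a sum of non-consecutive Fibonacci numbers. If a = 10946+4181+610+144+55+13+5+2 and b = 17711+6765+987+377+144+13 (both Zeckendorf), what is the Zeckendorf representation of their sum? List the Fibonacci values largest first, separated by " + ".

The two numbers are 15956 and 25997, so their sum is 41953.
28657 ≤ 41953 < 46368, so take 28657; remainder 13296
10946 ≤ 13296 < 17711, so take 10946; remainder 2350
1597 ≤ 2350 < 2584, so take 1597; remainder 753
610 ≤ 753 < 987, so take 610; remainder 143
89 ≤ 143 < 144, so take 89; remainder 54
34 ≤ 54 < 55, so take 34; remainder 20
13 ≤ 20 < 21, so take 13; remainder 7
5 ≤ 7 < 8, so take 5; remainder 2
2 ≤ 2 < 3, so take 2; remainder 0

28657 + 10946 + 1597 + 610 + 89 + 34 + 13 + 5 + 2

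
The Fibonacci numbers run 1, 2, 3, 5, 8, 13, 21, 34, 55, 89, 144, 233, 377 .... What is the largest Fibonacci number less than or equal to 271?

233 ≤ 271 < 377, so the largest Fibonacci number not exceeding 271 is 233.

233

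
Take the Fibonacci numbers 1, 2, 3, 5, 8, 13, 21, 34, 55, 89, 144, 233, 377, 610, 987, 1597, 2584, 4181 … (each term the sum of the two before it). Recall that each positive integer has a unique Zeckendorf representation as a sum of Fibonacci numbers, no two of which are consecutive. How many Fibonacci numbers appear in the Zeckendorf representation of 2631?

3

Greedy algorithm:
2631: greatest Fibonacci not exceeding it is 2584, leaving 47
47: greatest Fibonacci not exceeding it is 34, leaving 13
13: greatest Fibonacci not exceeding it is 13, leaving 0
2631 = 2584 + 34 + 13, which has 3 terms.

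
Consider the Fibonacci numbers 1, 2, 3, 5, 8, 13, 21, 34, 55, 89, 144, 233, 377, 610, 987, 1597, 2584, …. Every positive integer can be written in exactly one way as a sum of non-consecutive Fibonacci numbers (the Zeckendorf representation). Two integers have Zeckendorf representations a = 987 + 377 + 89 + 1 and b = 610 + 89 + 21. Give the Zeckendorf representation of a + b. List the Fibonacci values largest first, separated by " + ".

1597 + 377 + 144 + 55 + 1

The two numbers are 1454 and 720, so their sum is 2174.
2174: greatest Fibonacci not exceeding it is 1597, leaving 577
577: greatest Fibonacci not exceeding it is 377, leaving 200
200: greatest Fibonacci not exceeding it is 144, leaving 56
56: greatest Fibonacci not exceeding it is 55, leaving 1
1: greatest Fibonacci not exceeding it is 1, leaving 0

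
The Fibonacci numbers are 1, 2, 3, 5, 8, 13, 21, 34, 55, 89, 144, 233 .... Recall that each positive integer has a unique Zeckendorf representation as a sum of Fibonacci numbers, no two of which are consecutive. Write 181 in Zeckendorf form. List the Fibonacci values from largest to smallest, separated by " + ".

144 + 34 + 3

largest Fibonacci ≤ 181 is 144; 181 − 144 = 37
largest Fibonacci ≤ 37 is 34; 37 − 34 = 3
largest Fibonacci ≤ 3 is 3; 3 − 3 = 0
So 181 = 144 + 34 + 3, with no two terms consecutive in the sequence.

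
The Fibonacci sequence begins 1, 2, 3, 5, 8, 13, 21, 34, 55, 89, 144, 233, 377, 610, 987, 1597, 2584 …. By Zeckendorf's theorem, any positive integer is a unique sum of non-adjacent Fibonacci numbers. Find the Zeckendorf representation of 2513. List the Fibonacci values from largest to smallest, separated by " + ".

2513: greatest Fibonacci not exceeding it is 1597, leaving 916
916: greatest Fibonacci not exceeding it is 610, leaving 306
306: greatest Fibonacci not exceeding it is 233, leaving 73
73: greatest Fibonacci not exceeding it is 55, leaving 18
18: greatest Fibonacci not exceeding it is 13, leaving 5
5: greatest Fibonacci not exceeding it is 5, leaving 0
So 2513 = 1597 + 610 + 233 + 55 + 13 + 5, with no two terms consecutive in the sequence.

1597 + 610 + 233 + 55 + 13 + 5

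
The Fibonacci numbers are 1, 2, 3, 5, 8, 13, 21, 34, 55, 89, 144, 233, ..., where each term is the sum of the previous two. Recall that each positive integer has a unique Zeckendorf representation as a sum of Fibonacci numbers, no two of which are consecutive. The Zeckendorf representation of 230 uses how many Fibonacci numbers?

5

230 − 144 = 86
86 − 55 = 31
31 − 21 = 10
10 − 8 = 2
2 − 2 = 0
230 = 144 + 55 + 21 + 8 + 2, which has 5 terms.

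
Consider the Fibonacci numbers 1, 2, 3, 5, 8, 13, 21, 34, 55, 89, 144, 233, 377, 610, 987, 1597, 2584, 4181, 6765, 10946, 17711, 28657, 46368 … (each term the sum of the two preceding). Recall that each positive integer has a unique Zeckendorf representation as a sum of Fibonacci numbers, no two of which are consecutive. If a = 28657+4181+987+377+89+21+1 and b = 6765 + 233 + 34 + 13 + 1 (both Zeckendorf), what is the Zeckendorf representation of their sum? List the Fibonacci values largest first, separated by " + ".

The two numbers are 34313 and 7046, so their sum is 41359.
Greedily peel off the largest Fibonacci term at each step:
41359 − 28657 = 12702
12702 − 10946 = 1756
1756 − 1597 = 159
159 − 144 = 15
15 − 13 = 2
2 − 2 = 0

28657 + 10946 + 1597 + 144 + 13 + 2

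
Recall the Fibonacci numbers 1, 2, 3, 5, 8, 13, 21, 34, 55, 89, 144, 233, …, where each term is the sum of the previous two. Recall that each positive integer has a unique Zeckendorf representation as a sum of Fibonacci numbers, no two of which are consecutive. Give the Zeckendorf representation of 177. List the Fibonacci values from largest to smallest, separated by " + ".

144 + 21 + 8 + 3 + 1

Greedily peel off the largest Fibonacci term at each step:
take 144 (≤ 177); 177 − 144 = 33
take 21 (≤ 33); 33 − 21 = 12
take 8 (≤ 12); 12 − 8 = 4
take 3 (≤ 4); 4 − 3 = 1
take 1 (≤ 1); 1 − 1 = 0
So 177 = 144 + 21 + 8 + 3 + 1, with no two terms consecutive in the sequence.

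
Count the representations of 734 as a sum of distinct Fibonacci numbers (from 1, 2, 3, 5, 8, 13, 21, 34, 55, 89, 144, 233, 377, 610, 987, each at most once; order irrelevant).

Starting from the Zeckendorf form and repeatedly splitting a term F_k into F_{k−1} + F_{k−2} (when neither is already used) reaches every representation.
734 = 610+89+34+1 = 610+89+21+13+1 = 377+233+89+34+1 = 610+89+21+8+5+1 = 610+55+34+21+13+1 = … (12 more), for 17 in all.

17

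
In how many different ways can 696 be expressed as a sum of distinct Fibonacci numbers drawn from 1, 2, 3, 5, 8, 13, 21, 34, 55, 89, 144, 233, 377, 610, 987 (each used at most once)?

696 = 610+55+21+8+2 = 610+55+21+5+3+2 = 377+233+55+21+8+2 = 610+55+13+8+5+3+2 = … (8 more), for 12 in all.

12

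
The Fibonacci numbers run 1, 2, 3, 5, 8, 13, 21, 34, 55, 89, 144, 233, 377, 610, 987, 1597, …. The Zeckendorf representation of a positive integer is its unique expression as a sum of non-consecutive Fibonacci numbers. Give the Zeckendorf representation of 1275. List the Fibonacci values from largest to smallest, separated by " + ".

Greedy algorithm:
largest Fibonacci ≤ 1275 is 987; 1275 − 987 = 288
largest Fibonacci ≤ 288 is 233; 288 − 233 = 55
largest Fibonacci ≤ 55 is 55; 55 − 55 = 0
So 1275 = 987 + 233 + 55, with no two terms consecutive in the sequence.

987 + 233 + 55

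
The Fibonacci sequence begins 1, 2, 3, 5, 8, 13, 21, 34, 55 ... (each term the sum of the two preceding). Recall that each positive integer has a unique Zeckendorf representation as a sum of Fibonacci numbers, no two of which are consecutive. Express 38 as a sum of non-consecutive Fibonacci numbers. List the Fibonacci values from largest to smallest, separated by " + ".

34 + 3 + 1

Greedily peel off the largest Fibonacci term at each step:
subtract 34 from 38: 4 remains
subtract 3 from 4: 1 remains
subtract 1 from 1: 0 remains
So 38 = 34 + 3 + 1, with no two terms consecutive in the sequence.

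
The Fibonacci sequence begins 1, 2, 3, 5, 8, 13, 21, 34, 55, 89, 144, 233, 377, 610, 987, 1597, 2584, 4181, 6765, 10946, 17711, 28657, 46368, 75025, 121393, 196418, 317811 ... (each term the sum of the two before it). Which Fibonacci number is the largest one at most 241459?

196418

196418 ≤ 241459 < 317811, so the largest Fibonacci number not exceeding 241459 is 196418.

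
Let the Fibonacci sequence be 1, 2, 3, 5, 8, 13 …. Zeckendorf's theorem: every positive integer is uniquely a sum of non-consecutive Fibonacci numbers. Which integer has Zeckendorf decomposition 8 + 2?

8 + 2 = 10.

10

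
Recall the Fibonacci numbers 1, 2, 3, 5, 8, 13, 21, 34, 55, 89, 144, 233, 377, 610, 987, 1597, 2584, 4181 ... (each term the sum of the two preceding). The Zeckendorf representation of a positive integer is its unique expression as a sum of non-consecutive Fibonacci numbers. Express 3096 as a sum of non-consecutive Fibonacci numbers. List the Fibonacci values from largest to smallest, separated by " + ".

Repeatedly subtract the largest Fibonacci number that fits:
subtract 2584 from 3096: 512 remains
subtract 377 from 512: 135 remains
subtract 89 from 135: 46 remains
subtract 34 from 46: 12 remains
subtract 8 from 12: 4 remains
subtract 3 from 4: 1 remains
subtract 1 from 1: 0 remains
So 3096 = 2584 + 377 + 89 + 34 + 8 + 3 + 1, with no two terms consecutive in the sequence.

2584 + 377 + 89 + 34 + 8 + 3 + 1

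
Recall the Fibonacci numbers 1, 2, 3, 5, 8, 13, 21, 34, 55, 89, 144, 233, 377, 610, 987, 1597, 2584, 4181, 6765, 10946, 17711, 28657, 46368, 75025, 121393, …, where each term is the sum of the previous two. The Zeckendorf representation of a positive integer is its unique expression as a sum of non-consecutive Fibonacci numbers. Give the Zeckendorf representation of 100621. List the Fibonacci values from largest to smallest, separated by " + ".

Greedily peel off the largest Fibonacci term at each step:
largest Fibonacci ≤ 100621 is 75025; 100621 − 75025 = 25596
largest Fibonacci ≤ 25596 is 17711; 25596 − 17711 = 7885
largest Fibonacci ≤ 7885 is 6765; 7885 − 6765 = 1120
largest Fibonacci ≤ 1120 is 987; 1120 − 987 = 133
largest Fibonacci ≤ 133 is 89; 133 − 89 = 44
largest Fibonacci ≤ 44 is 34; 44 − 34 = 10
largest Fibonacci ≤ 10 is 8; 10 − 8 = 2
largest Fibonacci ≤ 2 is 2; 2 − 2 = 0
So 100621 = 75025 + 17711 + 6765 + 987 + 89 + 34 + 8 + 2, with no two terms consecutive in the sequence.

75025 + 17711 + 6765 + 987 + 89 + 34 + 8 + 2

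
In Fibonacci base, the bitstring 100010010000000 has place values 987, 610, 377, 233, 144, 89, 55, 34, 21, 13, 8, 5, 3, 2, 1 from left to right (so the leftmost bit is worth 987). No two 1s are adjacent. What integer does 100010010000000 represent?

1165

Summing the place values of the 1 bits: 987 + 144 + 34 = 1165.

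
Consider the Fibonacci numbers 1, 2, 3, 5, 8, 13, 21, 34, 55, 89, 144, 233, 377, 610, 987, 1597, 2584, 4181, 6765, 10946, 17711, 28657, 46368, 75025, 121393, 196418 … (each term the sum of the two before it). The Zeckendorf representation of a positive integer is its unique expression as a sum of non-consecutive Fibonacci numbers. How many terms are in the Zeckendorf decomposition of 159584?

Repeatedly subtract the largest Fibonacci number that fits:
largest Fibonacci ≤ 159584 is 121393; 159584 − 121393 = 38191
largest Fibonacci ≤ 38191 is 28657; 38191 − 28657 = 9534
largest Fibonacci ≤ 9534 is 6765; 9534 − 6765 = 2769
largest Fibonacci ≤ 2769 is 2584; 2769 − 2584 = 185
largest Fibonacci ≤ 185 is 144; 185 − 144 = 41
largest Fibonacci ≤ 41 is 34; 41 − 34 = 7
largest Fibonacci ≤ 7 is 5; 7 − 5 = 2
largest Fibonacci ≤ 2 is 2; 2 − 2 = 0
159584 = 121393 + 28657 + 6765 + 2584 + 144 + 34 + 5 + 2, which has 8 terms.

8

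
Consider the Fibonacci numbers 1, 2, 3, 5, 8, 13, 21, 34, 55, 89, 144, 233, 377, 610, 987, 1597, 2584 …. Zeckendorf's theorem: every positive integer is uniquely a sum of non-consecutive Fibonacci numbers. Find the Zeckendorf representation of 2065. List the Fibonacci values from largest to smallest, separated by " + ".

1597 + 377 + 89 + 2

2065 − 1597 = 468
468 − 377 = 91
91 − 89 = 2
2 − 2 = 0
So 2065 = 1597 + 377 + 89 + 2, with no two terms consecutive in the sequence.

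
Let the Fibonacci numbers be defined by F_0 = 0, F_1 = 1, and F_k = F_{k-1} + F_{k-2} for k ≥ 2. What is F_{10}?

55

Iterating the recurrence up to F_{6} = 8 and F_{5} = 5:
F_{7} = F_{6} + F_{5} = 8 + 5 = 13
F_{8} = F_{7} + F_{6} = 13 + 8 = 21
F_{9} = F_{8} + F_{7} = 21 + 13 = 34
F_{10} = F_{9} + F_{8} = 34 + 21 = 55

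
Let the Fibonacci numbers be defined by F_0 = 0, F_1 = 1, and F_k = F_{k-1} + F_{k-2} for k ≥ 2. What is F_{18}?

Iterating the recurrence up to F_{13} = 233 and F_{12} = 144:
F_{14} = F_{13} + F_{12} = 233 + 144 = 377
F_{15} = F_{14} + F_{13} = 377 + 233 = 610
F_{16} = F_{15} + F_{14} = 610 + 377 = 987
F_{17} = F_{16} + F_{15} = 987 + 610 = 1597
F_{18} = F_{17} + F_{16} = 1597 + 987 = 2584

2584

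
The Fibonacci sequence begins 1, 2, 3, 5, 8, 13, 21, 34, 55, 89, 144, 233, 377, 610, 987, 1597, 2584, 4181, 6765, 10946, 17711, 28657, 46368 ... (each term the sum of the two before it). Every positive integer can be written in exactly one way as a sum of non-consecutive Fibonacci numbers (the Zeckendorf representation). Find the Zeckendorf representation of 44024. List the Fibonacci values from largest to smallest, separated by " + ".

28657 + 10946 + 4181 + 233 + 5 + 2

Repeatedly subtract the largest Fibonacci number that fits:
44024 − 28657 = 15367
15367 − 10946 = 4421
4421 − 4181 = 240
240 − 233 = 7
7 − 5 = 2
2 − 2 = 0
So 44024 = 28657 + 10946 + 4181 + 233 + 5 + 2, with no two terms consecutive in the sequence.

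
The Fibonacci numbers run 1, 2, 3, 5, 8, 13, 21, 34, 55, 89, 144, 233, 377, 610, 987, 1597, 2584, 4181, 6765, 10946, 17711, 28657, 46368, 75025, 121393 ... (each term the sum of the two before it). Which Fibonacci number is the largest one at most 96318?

75025 ≤ 96318 < 121393, so the largest Fibonacci number not exceeding 96318 is 75025.

75025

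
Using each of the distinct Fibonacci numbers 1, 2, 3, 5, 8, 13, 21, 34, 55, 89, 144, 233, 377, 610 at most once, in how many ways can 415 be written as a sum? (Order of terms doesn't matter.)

9

Starting from the Zeckendorf form and repeatedly splitting a term F_k into F_{k−1} + F_{k−2} (when neither is already used) reaches every representation.
415 = 377+34+3+1 = 377+21+13+3+1 = 233+144+34+3+1 = … (6 more), for 9 in all.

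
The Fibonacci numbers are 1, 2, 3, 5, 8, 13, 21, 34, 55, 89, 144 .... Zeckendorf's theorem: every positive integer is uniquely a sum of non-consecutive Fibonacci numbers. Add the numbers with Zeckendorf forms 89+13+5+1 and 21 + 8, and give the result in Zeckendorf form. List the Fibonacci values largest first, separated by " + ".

The two numbers are 108 and 29, so their sum is 137.
137: greatest Fibonacci not exceeding it is 89, leaving 48
48: greatest Fibonacci not exceeding it is 34, leaving 14
14: greatest Fibonacci not exceeding it is 13, leaving 1
1: greatest Fibonacci not exceeding it is 1, leaving 0

89 + 34 + 13 + 1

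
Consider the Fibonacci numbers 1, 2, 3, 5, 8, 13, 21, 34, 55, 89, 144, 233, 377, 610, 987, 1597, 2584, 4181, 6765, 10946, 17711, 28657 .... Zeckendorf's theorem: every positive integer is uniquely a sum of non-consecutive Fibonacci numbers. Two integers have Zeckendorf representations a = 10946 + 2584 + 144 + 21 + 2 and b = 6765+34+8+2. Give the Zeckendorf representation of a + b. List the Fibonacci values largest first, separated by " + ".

17711 + 2584 + 144 + 55 + 8 + 3 + 1

The two numbers are 13697 and 6809, so their sum is 20506.
Greedy algorithm:
take 17711 (≤ 20506); 20506 − 17711 = 2795
take 2584 (≤ 2795); 2795 − 2584 = 211
take 144 (≤ 211); 211 − 144 = 67
take 55 (≤ 67); 67 − 55 = 12
take 8 (≤ 12); 12 − 8 = 4
take 3 (≤ 4); 4 − 3 = 1
take 1 (≤ 1); 1 − 1 = 0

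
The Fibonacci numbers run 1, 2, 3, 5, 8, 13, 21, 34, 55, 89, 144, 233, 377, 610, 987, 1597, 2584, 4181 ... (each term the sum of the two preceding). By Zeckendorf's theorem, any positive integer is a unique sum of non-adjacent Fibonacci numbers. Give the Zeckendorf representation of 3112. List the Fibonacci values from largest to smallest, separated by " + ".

subtract 2584 from 3112: 528 remains
subtract 377 from 528: 151 remains
subtract 144 from 151: 7 remains
subtract 5 from 7: 2 remains
subtract 2 from 2: 0 remains
So 3112 = 2584 + 377 + 144 + 5 + 2, with no two terms consecutive in the sequence.

2584 + 377 + 144 + 5 + 2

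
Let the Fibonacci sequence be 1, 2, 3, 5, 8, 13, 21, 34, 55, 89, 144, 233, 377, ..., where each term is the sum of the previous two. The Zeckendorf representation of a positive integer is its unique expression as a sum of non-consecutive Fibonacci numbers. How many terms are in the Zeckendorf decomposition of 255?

3

Greedily peel off the largest Fibonacci term at each step:
take 233 (≤ 255); 255 − 233 = 22
take 21 (≤ 22); 22 − 21 = 1
take 1 (≤ 1); 1 − 1 = 0
255 = 233 + 21 + 1, which has 3 terms.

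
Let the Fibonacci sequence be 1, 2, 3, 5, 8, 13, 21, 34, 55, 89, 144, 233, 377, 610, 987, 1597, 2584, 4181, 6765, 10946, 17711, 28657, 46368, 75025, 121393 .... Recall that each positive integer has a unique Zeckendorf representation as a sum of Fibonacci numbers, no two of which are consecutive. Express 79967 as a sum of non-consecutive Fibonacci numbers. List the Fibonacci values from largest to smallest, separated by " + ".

79967 − 75025 = 4942
4942 − 4181 = 761
761 − 610 = 151
151 − 144 = 7
7 − 5 = 2
2 − 2 = 0
So 79967 = 75025 + 4181 + 610 + 144 + 5 + 2, with no two terms consecutive in the sequence.

75025 + 4181 + 610 + 144 + 5 + 2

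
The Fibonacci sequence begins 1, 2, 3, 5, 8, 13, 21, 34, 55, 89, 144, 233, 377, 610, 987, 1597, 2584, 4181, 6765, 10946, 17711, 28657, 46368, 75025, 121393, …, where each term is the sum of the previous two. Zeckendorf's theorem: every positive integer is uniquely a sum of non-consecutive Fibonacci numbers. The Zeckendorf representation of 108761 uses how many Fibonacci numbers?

6

108761 − 75025 = 33736
33736 − 28657 = 5079
5079 − 4181 = 898
898 − 610 = 288
288 − 233 = 55
55 − 55 = 0
108761 = 75025 + 28657 + 4181 + 610 + 233 + 55, which has 6 terms.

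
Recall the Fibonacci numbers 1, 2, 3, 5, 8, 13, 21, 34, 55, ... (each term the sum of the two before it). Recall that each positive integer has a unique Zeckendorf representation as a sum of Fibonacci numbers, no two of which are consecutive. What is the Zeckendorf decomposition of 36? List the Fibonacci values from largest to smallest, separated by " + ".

36 − 34 = 2
2 − 2 = 0
So 36 = 34 + 2, with no two terms consecutive in the sequence.

34 + 2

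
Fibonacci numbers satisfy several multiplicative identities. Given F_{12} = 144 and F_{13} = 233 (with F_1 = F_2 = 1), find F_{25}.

75025

By F_{2k+1} = F_k² + F_{k+1}²: F_{25} = 144² + 233² = 20736 + 54289 = 75025.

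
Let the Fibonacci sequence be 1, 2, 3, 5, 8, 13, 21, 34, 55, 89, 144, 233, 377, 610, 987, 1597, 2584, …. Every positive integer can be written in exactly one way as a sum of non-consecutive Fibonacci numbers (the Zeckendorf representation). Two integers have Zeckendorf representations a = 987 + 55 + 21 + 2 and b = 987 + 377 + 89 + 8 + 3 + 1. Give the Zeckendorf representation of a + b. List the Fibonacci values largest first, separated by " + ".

The two numbers are 1065 and 1465, so their sum is 2530.
subtract 1597 from 2530: 933 remains
subtract 610 from 933: 323 remains
subtract 233 from 323: 90 remains
subtract 89 from 90: 1 remains
subtract 1 from 1: 0 remains

1597 + 610 + 233 + 89 + 1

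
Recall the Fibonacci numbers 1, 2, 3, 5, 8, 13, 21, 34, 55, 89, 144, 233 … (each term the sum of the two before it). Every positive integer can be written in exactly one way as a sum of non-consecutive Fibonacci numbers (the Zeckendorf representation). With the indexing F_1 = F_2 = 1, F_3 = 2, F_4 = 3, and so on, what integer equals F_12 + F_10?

199

F_12 + F_10 = 144 + 55 = 199.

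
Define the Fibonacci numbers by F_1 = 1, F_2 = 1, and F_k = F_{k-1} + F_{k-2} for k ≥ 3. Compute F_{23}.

Iterating the recurrence up to F_{19} = 4181 and F_{18} = 2584:
F_{20} = F_{19} + F_{18} = 4181 + 2584 = 6765
F_{21} = F_{20} + F_{19} = 6765 + 4181 = 10946
F_{22} = F_{21} + F_{20} = 10946 + 6765 = 17711
F_{23} = F_{22} + F_{21} = 17711 + 10946 = 28657

28657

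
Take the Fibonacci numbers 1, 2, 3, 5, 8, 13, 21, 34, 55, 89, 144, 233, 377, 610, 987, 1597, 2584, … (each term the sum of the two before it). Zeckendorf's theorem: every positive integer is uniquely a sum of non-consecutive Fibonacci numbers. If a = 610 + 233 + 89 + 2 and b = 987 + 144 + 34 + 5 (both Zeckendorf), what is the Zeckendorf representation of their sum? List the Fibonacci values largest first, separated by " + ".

The two numbers are 934 and 1170, so their sum is 2104.
Repeatedly subtract the largest Fibonacci number that fits:
1597 ≤ 2104 < 2584, so take 1597; remainder 507
377 ≤ 507 < 610, so take 377; remainder 130
89 ≤ 130 < 144, so take 89; remainder 41
34 ≤ 41 < 55, so take 34; remainder 7
5 ≤ 7 < 8, so take 5; remainder 2
2 ≤ 2 < 3, so take 2; remainder 0

1597 + 377 + 89 + 34 + 5 + 2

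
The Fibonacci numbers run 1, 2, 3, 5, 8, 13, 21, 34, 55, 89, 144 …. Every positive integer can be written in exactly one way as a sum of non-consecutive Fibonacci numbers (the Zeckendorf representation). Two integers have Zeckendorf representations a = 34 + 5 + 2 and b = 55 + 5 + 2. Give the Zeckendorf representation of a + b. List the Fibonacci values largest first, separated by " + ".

89 + 13 + 1

The two numbers are 41 and 62, so their sum is 103.
largest Fibonacci ≤ 103 is 89; 103 − 89 = 14
largest Fibonacci ≤ 14 is 13; 14 − 13 = 1
largest Fibonacci ≤ 1 is 1; 1 − 1 = 0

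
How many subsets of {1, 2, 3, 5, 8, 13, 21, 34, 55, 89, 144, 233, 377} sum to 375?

Each representation comes from the Zeckendorf form by replacing some F_k with F_{k−1} + F_{k−2} where possible.
375 = 233+89+34+13+5+1 = 233+89+34+13+3+2+1 = 233+89+34+8+5+3+2+1 = 233+89+21+13+8+5+3+2+1 = 233+55+34+21+13+8+5+3+2+1 = … (1 more), for 6 in all.

6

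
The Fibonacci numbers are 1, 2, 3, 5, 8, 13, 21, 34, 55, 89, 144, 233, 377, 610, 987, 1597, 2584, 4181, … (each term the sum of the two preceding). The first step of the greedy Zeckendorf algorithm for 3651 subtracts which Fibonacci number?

2584 ≤ 3651 < 4181, so the largest Fibonacci number not exceeding 3651 is 2584.

2584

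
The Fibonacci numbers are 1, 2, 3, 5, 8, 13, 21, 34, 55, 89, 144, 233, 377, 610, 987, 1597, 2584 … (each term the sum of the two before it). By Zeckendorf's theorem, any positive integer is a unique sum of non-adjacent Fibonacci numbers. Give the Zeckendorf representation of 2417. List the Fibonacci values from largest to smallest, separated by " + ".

Repeatedly subtract the largest Fibonacci number that fits:
take 1597 (≤ 2417); 2417 − 1597 = 820
take 610 (≤ 820); 820 − 610 = 210
take 144 (≤ 210); 210 − 144 = 66
take 55 (≤ 66); 66 − 55 = 11
take 8 (≤ 11); 11 − 8 = 3
take 3 (≤ 3); 3 − 3 = 0
So 2417 = 1597 + 610 + 144 + 55 + 8 + 3, with no two terms consecutive in the sequence.

1597 + 610 + 144 + 55 + 8 + 3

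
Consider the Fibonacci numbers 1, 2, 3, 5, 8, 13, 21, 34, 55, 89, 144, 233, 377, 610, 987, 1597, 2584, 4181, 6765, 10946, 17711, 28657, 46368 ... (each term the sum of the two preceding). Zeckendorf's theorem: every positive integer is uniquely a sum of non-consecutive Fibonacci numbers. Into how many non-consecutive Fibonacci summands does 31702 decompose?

31702: greatest Fibonacci not exceeding it is 28657, leaving 3045
3045: greatest Fibonacci not exceeding it is 2584, leaving 461
461: greatest Fibonacci not exceeding it is 377, leaving 84
84: greatest Fibonacci not exceeding it is 55, leaving 29
29: greatest Fibonacci not exceeding it is 21, leaving 8
8: greatest Fibonacci not exceeding it is 8, leaving 0
31702 = 28657 + 2584 + 377 + 55 + 21 + 8, which has 6 terms.

6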